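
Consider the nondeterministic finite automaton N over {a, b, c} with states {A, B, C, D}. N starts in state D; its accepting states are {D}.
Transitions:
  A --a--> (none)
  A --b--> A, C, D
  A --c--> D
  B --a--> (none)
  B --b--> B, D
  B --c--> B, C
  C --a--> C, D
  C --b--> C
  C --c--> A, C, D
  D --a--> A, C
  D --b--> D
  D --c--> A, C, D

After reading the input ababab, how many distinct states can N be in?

3

Start: {D}
read a: {A, C}
read b: {A, C, D}
read a: {A, C, D}
read b: {A, C, D}
read a: {A, C, D}
read b: {A, C, D}
Final reachable set {A, C, D} has 3 states.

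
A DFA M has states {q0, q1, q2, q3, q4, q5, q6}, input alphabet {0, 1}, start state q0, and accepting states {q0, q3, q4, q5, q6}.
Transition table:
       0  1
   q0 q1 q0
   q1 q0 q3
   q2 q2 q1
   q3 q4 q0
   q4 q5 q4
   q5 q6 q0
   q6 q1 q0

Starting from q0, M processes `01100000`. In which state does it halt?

q0 --0--> q1
q1 --1--> q3
q3 --1--> q0
q0 --0--> q1
q1 --0--> q0
q0 --0--> q1
q1 --0--> q0
q0 --0--> q1

q1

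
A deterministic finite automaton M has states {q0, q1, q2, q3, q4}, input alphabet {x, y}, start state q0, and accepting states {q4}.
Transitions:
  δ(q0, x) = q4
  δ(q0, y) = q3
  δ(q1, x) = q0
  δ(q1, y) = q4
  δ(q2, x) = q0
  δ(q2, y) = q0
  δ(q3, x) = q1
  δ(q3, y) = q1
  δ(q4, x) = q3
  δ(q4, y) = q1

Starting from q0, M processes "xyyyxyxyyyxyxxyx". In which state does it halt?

q0

q0 --x--> q4
q4 --y--> q1
q1 --y--> q4
q4 --y--> q1
q1 --x--> q0
q0 --y--> q3
q3 --x--> q1
q1 --y--> q4
q4 --y--> q1
q1 --y--> q4
q4 --x--> q3
q3 --y--> q1
q1 --x--> q0
q0 --x--> q4
q4 --y--> q1
q1 --x--> q0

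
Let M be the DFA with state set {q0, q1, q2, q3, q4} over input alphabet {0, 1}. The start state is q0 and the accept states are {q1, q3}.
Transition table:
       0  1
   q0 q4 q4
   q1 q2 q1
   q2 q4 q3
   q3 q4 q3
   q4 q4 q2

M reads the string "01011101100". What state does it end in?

q0 --0--> q4
q4 --1--> q2
q2 --0--> q4
q4 --1--> q2
q2 --1--> q3
q3 --1--> q3
q3 --0--> q4
q4 --1--> q2
q2 --1--> q3
q3 --0--> q4
q4 --0--> q4

q4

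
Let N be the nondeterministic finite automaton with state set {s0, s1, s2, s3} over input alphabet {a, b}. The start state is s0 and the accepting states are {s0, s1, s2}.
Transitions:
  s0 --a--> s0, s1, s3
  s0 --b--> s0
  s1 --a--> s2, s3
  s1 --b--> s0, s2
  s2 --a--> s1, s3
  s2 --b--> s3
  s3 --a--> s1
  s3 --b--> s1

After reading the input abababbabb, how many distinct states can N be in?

Start: {s0}
read a: {s0, s1, s3}
read b: {s0, s1, s2}
read a: {s0, s1, s2, s3}
read b: {s0, s1, s2, s3}
read a: {s0, s1, s2, s3}
read b: {s0, s1, s2, s3}
read b: {s0, s1, s2, s3}
read a: {s0, s1, s2, s3}
read b: {s0, s1, s2, s3}
read b: {s0, s1, s2, s3}
Final reachable set {s0, s1, s2, s3} has 4 states.

4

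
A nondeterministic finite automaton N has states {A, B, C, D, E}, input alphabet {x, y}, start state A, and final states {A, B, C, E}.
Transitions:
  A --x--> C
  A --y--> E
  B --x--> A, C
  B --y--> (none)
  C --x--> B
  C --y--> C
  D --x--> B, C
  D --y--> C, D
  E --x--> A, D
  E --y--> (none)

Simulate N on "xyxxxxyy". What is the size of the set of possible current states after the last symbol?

Start: {A}
read x: {C}
read y: {C}
read x: {B}
read x: {A, C}
read x: {B, C}
read x: {A, B, C}
read y: {C, E}
read y: {C}
Final reachable set {C} has 1 state.

1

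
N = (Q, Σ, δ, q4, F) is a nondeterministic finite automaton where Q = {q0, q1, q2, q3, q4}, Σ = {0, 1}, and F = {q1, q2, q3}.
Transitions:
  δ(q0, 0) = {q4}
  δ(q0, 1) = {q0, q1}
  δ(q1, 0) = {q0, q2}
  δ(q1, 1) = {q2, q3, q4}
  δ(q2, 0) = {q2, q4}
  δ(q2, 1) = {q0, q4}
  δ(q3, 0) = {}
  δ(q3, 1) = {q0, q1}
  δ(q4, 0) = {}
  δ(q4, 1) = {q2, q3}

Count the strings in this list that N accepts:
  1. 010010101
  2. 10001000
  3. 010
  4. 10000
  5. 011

010010101: rejected
10001000: accepted
010: rejected
10000: accepted
011: rejected

2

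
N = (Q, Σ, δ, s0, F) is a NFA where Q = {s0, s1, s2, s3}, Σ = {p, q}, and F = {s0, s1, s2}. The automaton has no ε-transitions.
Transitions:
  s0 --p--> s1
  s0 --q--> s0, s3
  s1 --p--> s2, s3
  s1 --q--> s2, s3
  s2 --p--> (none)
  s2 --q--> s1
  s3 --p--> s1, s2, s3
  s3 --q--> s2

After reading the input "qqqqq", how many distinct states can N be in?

4

Start: {s0}
read q: {s0, s3}
read q: {s0, s2, s3}
read q: {s0, s1, s2, s3}
read q: {s0, s1, s2, s3}
read q: {s0, s1, s2, s3}
Final reachable set {s0, s1, s2, s3} has 4 states.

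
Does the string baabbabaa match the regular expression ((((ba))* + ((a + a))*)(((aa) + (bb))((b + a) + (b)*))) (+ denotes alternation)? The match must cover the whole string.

no

No split of baabbabaa into u·v has (((ba))*+((a+a))*) matching u and (((aa)+(bb))((b+a)+(b)*)) matching v.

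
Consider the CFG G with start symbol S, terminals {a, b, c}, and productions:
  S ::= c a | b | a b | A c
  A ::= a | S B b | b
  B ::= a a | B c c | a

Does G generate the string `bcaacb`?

no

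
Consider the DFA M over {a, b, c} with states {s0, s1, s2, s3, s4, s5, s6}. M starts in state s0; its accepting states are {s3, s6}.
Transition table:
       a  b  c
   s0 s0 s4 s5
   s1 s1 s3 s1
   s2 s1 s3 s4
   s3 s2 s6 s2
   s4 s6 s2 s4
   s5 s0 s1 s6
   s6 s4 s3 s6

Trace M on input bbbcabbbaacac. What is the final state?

s0 --b--> s4
s4 --b--> s2
s2 --b--> s3
s3 --c--> s2
s2 --a--> s1
s1 --b--> s3
s3 --b--> s6
s6 --b--> s3
s3 --a--> s2
s2 --a--> s1
s1 --c--> s1
s1 --a--> s1
s1 --c--> s1

s1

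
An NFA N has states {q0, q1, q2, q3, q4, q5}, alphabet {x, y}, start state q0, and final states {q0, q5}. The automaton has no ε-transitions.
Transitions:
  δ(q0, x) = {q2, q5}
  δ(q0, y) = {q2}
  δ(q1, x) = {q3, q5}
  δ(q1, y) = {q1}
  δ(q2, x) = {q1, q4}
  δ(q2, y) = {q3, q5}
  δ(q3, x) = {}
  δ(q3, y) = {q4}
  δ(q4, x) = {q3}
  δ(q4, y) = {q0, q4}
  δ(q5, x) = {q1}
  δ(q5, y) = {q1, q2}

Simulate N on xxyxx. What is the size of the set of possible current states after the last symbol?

2

Start: {q0}
read x: {q2, q5}
read x: {q1, q4}
read y: {q0, q1, q4}
read x: {q2, q3, q5}
read x: {q1, q4}
Final reachable set {q1, q4} has 2 states.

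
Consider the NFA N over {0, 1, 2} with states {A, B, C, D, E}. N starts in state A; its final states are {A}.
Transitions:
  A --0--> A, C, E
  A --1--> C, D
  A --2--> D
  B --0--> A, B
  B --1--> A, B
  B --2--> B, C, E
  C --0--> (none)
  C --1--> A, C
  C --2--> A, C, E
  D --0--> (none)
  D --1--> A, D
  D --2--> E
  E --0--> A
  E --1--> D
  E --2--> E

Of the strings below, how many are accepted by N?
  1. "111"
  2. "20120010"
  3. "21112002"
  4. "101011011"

2

"111": accepted
"20120010": rejected
"21112002": accepted
"101011011": rejected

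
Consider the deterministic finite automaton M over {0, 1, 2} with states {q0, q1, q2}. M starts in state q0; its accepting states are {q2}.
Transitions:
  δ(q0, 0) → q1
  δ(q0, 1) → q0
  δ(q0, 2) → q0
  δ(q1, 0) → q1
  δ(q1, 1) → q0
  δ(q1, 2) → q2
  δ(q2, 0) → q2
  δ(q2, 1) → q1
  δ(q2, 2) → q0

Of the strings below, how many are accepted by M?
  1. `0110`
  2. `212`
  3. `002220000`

0

`0110`: rejected
`212`: rejected
`002220000`: rejected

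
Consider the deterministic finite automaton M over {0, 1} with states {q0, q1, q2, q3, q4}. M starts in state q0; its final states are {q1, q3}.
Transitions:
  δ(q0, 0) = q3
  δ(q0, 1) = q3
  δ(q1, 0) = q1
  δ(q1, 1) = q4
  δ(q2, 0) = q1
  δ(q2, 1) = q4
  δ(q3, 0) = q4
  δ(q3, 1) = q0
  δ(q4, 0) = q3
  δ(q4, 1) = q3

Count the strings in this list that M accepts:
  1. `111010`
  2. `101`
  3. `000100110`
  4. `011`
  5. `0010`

3

`111010`: rejected
`101`: accepted
`000100110`: accepted
`011`: accepted
`0010`: rejected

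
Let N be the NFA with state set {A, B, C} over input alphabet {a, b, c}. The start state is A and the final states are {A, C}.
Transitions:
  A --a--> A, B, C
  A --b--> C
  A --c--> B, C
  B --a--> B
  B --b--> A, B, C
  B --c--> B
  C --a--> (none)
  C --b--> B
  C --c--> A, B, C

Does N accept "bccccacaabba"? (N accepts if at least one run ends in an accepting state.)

Start: {A}
read b: {C}
read c: {A, B, C}
read c: {A, B, C}
read c: {A, B, C}
read c: {A, B, C}
read a: {A, B, C}
read c: {A, B, C}
read a: {A, B, C}
read a: {A, B, C}
read b: {A, B, C}
read b: {A, B, C}
read a: {A, B, C}
Reachable ∩ accepting = {A, C} — nonempty.

accepted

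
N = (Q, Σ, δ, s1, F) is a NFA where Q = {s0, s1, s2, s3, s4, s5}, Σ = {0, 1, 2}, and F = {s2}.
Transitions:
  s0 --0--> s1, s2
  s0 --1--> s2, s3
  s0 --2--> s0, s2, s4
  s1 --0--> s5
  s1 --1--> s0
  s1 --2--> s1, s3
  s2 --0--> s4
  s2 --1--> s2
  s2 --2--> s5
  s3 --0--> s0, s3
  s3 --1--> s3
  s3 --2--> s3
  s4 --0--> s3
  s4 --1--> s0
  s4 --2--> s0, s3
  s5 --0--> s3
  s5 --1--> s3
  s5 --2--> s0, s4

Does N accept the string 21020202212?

accepted

Start: {s1}
read 2: {s1, s3}
read 1: {s0, s3}
read 0: {s0, s1, s2, s3}
read 2: {s0, s1, s2, s3, s4, s5}
read 0: {s0, s1, s2, s3, s4, s5}
read 2: {s0, s1, s2, s3, s4, s5}
read 0: {s0, s1, s2, s3, s4, s5}
read 2: {s0, s1, s2, s3, s4, s5}
read 2: {s0, s1, s2, s3, s4, s5}
read 1: {s0, s2, s3}
read 2: {s0, s2, s3, s4, s5}
Reachable ∩ accepting = {s2} — nonempty.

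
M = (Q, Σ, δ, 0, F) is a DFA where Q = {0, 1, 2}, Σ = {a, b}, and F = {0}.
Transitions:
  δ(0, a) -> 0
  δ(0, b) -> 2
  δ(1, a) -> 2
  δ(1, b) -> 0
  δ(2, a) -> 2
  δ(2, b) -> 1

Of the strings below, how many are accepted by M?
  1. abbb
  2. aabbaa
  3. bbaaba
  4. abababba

2

abbb: accepted
aabbaa: rejected
bbaaba: rejected
abababba: accepted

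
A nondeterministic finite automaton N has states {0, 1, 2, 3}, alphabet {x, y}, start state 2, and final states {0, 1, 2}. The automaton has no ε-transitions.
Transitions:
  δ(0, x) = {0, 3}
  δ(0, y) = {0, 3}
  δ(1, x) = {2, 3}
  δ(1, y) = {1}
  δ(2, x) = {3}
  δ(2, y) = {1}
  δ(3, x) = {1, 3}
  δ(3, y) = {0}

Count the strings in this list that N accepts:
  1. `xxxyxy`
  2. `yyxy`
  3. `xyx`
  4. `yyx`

4

`xxxyxy`: accepted
`yyxy`: accepted
`xyx`: accepted
`yyx`: accepted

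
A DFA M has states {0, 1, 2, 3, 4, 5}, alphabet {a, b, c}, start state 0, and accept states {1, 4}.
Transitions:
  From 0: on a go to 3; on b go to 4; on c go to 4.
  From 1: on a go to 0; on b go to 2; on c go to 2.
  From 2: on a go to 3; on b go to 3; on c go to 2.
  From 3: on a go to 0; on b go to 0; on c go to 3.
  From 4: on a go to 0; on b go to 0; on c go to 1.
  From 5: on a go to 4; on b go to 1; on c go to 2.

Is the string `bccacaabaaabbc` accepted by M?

0 --b--> 4
4 --c--> 1
1 --c--> 2
2 --a--> 3
3 --c--> 3
3 --a--> 0
0 --a--> 3
3 --b--> 0
0 --a--> 3
3 --a--> 0
0 --a--> 3
3 --b--> 0
0 --b--> 4
4 --c--> 1
End in state 1, which is an accepting state.

accepted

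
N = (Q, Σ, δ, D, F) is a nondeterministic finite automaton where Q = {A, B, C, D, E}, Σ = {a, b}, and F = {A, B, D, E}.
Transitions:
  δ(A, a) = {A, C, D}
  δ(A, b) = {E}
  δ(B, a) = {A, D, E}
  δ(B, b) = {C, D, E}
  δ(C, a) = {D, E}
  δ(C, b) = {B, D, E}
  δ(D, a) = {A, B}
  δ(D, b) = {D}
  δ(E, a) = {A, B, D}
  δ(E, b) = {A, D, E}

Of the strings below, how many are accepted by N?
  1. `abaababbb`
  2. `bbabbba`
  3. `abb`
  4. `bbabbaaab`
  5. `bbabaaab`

5

`abaababbb`: accepted
`bbabbba`: accepted
`abb`: accepted
`bbabbaaab`: accepted
`bbabaaab`: accepted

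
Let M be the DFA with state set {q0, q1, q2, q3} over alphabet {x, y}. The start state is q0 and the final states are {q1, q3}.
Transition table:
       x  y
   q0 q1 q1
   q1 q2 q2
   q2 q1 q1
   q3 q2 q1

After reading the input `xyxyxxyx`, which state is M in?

q0 --x--> q1
q1 --y--> q2
q2 --x--> q1
q1 --y--> q2
q2 --x--> q1
q1 --x--> q2
q2 --y--> q1
q1 --x--> q2

q2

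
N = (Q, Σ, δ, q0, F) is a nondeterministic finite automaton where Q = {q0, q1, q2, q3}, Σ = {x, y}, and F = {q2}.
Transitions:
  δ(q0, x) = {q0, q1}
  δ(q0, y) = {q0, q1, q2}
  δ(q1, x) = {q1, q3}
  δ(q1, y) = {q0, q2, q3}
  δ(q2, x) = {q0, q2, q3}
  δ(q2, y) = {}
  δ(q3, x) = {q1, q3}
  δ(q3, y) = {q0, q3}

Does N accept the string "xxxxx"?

rejected

Start: {q0}
read x: {q0, q1}
read x: {q0, q1, q3}
read x: {q0, q1, q3}
read x: {q0, q1, q3}
read x: {q0, q1, q3}
Reachable ∩ accepting = {} — empty.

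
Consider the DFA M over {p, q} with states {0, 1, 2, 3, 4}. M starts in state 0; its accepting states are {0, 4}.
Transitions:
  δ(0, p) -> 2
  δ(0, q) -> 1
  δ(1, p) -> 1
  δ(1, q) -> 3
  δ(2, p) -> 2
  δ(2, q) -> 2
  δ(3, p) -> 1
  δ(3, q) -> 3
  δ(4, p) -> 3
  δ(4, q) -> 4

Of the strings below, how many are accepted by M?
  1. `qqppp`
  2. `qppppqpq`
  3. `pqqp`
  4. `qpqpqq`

`qqppp`: rejected
`qppppqpq`: rejected
`pqqp`: rejected
`qpqpqq`: rejected

0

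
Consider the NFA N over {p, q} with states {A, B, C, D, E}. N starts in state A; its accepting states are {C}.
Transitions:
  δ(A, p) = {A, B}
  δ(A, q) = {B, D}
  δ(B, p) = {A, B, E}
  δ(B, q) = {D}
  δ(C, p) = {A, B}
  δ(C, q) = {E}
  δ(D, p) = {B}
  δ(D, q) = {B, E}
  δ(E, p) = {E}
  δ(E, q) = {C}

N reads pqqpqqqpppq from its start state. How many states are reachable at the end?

Start: {A}
read p: {A, B}
read q: {B, D}
read q: {B, D, E}
read p: {A, B, E}
read q: {B, C, D}
read q: {B, D, E}
read q: {B, C, D, E}
read p: {A, B, E}
read p: {A, B, E}
read p: {A, B, E}
read q: {B, C, D}
Final reachable set {B, C, D} has 3 states.

3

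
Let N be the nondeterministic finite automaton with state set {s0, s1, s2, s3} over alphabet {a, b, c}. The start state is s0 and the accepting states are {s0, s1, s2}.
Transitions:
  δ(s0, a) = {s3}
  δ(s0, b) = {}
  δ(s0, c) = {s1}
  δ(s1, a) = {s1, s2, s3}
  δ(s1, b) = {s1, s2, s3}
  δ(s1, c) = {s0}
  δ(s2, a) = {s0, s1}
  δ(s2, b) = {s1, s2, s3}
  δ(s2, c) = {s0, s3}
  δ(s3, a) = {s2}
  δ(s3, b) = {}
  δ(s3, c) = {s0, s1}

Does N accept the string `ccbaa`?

rejected

Start: {s0}
read c: {s1}
read c: {s0}
read b: {}
The reachable set is empty and stays empty for the remaining 2 symbols.
Reachable ∩ accepting = {} — empty.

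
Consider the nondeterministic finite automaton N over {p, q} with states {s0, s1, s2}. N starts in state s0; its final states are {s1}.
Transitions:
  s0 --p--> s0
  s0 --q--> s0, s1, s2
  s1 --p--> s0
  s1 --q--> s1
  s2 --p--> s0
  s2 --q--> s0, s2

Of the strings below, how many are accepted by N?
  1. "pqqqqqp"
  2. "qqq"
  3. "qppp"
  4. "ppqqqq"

"pqqqqqp": rejected
"qqq": accepted
"qppp": rejected
"ppqqqq": accepted

2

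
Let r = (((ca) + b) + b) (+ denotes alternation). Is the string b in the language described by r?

yes

The left alternative ((ca)+b) matches b.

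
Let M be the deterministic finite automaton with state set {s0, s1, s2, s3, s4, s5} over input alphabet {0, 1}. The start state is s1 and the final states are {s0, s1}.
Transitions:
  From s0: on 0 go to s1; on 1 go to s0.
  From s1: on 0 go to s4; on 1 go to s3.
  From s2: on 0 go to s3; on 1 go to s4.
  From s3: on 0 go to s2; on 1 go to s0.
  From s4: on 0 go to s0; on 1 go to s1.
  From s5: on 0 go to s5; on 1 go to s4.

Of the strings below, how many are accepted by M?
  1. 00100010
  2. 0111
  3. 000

00100010: accepted
0111: accepted
000: accepted

3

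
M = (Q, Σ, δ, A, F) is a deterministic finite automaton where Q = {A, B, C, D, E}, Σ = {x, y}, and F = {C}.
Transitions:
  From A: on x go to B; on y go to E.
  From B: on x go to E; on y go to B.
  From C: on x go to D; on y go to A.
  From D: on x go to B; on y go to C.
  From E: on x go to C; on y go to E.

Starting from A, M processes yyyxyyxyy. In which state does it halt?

E

A --y--> E
E --y--> E
E --y--> E
E --x--> C
C --y--> A
A --y--> E
E --x--> C
C --y--> A
A --y--> E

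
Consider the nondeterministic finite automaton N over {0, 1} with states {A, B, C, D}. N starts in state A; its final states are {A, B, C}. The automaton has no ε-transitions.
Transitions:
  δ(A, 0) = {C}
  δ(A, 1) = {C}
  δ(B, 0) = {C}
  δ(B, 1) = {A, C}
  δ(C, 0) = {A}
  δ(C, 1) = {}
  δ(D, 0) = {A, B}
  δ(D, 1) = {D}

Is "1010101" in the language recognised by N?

accepted

Start: {A}
read 1: {C}
read 0: {A}
read 1: {C}
read 0: {A}
read 1: {C}
read 0: {A}
read 1: {C}
Reachable ∩ accepting = {C} — nonempty.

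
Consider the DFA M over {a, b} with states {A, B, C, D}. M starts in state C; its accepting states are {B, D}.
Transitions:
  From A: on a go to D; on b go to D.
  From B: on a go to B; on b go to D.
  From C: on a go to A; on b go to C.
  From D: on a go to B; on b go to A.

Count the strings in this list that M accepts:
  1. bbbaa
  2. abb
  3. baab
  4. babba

bbbaa: accepted
abb: rejected
baab: rejected
babba: accepted

2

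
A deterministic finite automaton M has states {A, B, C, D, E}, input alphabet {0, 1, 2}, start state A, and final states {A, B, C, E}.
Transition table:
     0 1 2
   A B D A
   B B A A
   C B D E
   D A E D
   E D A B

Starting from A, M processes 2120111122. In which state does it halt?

A --2--> A
A --1--> D
D --2--> D
D --0--> A
A --1--> D
D --1--> E
E --1--> A
A --1--> D
D --2--> D
D --2--> D

D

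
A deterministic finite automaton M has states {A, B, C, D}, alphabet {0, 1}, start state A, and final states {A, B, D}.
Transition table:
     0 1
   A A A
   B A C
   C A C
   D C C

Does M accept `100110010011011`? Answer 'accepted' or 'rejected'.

A --1--> A
A --0--> A
A --0--> A
A --1--> A
A --1--> A
A --0--> A
A --0--> A
A --1--> A
A --0--> A
A --0--> A
A --1--> A
A --1--> A
A --0--> A
A --1--> A
A --1--> A
End in state A, which is an accepting state.

accepted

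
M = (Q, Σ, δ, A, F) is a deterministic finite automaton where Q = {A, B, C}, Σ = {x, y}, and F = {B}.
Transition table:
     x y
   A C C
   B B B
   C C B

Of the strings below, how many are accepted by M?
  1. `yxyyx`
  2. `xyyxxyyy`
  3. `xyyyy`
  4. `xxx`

3

`yxyyx`: accepted
`xyyxxyyy`: accepted
`xyyyy`: accepted
`xxx`: rejected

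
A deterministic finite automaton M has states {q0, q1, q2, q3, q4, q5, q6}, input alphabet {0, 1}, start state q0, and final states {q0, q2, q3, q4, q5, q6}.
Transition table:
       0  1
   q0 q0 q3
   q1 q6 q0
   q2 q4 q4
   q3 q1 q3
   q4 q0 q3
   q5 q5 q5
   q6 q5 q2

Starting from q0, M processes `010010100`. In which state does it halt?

q0 --0--> q0
q0 --1--> q3
q3 --0--> q1
q1 --0--> q6
q6 --1--> q2
q2 --0--> q4
q4 --1--> q3
q3 --0--> q1
q1 --0--> q6

q6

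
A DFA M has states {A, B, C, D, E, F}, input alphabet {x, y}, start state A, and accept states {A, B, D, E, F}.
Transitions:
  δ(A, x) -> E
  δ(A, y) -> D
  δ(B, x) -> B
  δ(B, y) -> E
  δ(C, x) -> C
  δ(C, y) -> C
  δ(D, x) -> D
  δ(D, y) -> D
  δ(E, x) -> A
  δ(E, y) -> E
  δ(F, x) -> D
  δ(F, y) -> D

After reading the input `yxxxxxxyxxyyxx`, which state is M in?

D

A --y--> D
D --x--> D
D --x--> D
D --x--> D
D --x--> D
D --x--> D
D --x--> D
D --y--> D
D --x--> D
D --x--> D
D --y--> D
D --y--> D
D --x--> D
D --x--> D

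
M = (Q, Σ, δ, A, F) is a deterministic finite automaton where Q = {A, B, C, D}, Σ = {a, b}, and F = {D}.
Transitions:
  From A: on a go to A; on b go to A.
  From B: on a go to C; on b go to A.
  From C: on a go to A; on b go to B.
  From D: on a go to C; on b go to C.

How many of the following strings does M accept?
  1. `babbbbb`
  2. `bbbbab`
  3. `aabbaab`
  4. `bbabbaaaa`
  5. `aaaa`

`babbbbb`: rejected
`bbbbab`: rejected
`aabbaab`: rejected
`bbabbaaaa`: rejected
`aaaa`: rejected

0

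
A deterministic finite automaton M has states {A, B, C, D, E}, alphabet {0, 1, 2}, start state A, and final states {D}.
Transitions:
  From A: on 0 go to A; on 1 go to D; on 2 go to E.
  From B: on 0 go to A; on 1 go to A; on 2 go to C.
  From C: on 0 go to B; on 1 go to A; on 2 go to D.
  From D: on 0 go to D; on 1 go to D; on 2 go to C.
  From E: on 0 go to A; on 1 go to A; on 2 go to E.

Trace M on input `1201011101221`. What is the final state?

D

A --1--> D
D --2--> C
C --0--> B
B --1--> A
A --0--> A
A --1--> D
D --1--> D
D --1--> D
D --0--> D
D --1--> D
D --2--> C
C --2--> D
D --1--> D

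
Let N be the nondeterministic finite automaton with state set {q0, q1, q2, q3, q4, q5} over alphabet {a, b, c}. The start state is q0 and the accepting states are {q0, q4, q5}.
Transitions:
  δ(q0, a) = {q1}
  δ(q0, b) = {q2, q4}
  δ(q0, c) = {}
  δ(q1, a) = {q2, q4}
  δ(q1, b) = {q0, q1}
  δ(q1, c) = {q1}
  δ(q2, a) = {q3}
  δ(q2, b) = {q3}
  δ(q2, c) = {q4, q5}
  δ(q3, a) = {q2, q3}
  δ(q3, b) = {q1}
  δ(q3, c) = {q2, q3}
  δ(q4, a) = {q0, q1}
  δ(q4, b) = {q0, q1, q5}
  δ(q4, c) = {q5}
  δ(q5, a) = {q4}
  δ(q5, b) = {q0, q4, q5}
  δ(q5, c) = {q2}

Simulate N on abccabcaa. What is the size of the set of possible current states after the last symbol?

4

Start: {q0}
read a: {q1}
read b: {q0, q1}
read c: {q1}
read c: {q1}
read a: {q2, q4}
read b: {q0, q1, q3, q5}
read c: {q1, q2, q3}
read a: {q2, q3, q4}
read a: {q0, q1, q2, q3}
Final reachable set {q0, q1, q2, q3} has 4 states.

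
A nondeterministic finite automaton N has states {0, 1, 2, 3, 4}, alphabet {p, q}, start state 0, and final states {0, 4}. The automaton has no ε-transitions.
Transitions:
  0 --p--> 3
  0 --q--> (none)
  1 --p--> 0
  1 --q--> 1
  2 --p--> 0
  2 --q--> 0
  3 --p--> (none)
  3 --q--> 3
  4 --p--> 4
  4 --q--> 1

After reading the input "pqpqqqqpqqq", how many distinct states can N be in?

0

Start: {0}
read p: {3}
read q: {3}
read p: {}
The reachable set is empty and stays empty for the remaining 8 symbols.
Final reachable set {} has 0 states.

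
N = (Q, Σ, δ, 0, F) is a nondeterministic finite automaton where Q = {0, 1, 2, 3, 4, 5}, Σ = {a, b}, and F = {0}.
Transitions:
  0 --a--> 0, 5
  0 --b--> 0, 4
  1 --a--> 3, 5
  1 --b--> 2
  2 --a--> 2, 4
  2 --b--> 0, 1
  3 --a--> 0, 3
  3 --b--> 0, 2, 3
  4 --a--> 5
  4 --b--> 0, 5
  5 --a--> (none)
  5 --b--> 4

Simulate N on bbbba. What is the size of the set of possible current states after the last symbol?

Start: {0}
read b: {0, 4}
read b: {0, 4, 5}
read b: {0, 4, 5}
read b: {0, 4, 5}
read a: {0, 5}
Final reachable set {0, 5} has 2 states.

2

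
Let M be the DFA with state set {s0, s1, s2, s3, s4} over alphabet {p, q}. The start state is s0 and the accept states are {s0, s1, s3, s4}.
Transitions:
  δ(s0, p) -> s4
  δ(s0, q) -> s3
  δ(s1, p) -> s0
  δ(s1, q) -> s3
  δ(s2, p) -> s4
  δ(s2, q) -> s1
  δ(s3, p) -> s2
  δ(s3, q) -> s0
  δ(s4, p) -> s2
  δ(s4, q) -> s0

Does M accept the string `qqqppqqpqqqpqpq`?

s0 --q--> s3
s3 --q--> s0
s0 --q--> s3
s3 --p--> s2
s2 --p--> s4
s4 --q--> s0
s0 --q--> s3
s3 --p--> s2
s2 --q--> s1
s1 --q--> s3
s3 --q--> s0
s0 --p--> s4
s4 --q--> s0
s0 --p--> s4
s4 --q--> s0
End in state s0, which is an accepting state.

accepted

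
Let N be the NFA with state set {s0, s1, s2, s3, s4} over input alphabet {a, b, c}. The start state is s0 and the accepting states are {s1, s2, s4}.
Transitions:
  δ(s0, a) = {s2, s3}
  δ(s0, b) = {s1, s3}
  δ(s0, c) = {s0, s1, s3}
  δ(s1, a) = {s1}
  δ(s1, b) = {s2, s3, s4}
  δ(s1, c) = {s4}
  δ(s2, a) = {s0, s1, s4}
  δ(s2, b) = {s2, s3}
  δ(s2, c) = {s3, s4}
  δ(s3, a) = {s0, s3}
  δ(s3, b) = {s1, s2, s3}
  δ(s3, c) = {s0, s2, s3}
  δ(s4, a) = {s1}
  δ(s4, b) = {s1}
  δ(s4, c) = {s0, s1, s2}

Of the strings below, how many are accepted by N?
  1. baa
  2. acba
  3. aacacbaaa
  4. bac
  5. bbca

5

baa: accepted
acba: accepted
aacacbaaa: accepted
bac: accepted
bbca: accepted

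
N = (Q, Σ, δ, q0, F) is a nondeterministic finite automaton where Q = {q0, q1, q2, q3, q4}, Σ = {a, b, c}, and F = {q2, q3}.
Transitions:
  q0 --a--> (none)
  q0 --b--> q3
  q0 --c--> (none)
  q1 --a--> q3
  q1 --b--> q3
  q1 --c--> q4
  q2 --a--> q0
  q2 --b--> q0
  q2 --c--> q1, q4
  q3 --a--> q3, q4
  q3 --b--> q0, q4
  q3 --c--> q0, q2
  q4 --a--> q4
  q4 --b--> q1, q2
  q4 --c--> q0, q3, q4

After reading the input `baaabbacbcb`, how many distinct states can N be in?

Start: {q0}
read b: {q3}
read a: {q3, q4}
read a: {q3, q4}
read a: {q3, q4}
read b: {q0, q1, q2, q4}
read b: {q0, q1, q2, q3}
read a: {q0, q3, q4}
read c: {q0, q2, q3, q4}
read b: {q0, q1, q2, q3, q4}
read c: {q0, q1, q2, q3, q4}
read b: {q0, q1, q2, q3, q4}
Final reachable set {q0, q1, q2, q3, q4} has 5 states.

5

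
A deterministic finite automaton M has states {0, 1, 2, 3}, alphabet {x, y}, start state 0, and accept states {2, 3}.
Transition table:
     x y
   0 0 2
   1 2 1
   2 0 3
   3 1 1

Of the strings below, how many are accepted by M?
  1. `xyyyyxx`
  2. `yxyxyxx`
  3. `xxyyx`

`xyyyyxx`: rejected
`yxyxyxx`: rejected
`xxyyx`: rejected

0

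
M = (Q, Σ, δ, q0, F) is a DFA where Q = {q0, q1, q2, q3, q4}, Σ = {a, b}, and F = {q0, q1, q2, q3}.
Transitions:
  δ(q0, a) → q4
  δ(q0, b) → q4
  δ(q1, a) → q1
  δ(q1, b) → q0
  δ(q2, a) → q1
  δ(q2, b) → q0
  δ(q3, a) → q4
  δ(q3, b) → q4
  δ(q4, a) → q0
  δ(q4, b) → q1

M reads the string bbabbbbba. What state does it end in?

q0

q0 --b--> q4
q4 --b--> q1
q1 --a--> q1
q1 --b--> q0
q0 --b--> q4
q4 --b--> q1
q1 --b--> q0
q0 --b--> q4
q4 --a--> q0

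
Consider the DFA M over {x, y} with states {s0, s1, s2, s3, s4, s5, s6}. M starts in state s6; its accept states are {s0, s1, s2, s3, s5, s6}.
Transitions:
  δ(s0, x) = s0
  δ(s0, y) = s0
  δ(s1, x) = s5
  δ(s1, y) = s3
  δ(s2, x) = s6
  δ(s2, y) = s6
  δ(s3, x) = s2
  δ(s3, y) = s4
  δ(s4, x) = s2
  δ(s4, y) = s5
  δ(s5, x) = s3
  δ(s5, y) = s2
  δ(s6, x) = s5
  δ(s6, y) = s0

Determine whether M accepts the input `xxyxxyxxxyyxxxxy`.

accepted

s6 --x--> s5
s5 --x--> s3
s3 --y--> s4
s4 --x--> s2
s2 --x--> s6
s6 --y--> s0
s0 --x--> s0
s0 --x--> s0
s0 --x--> s0
s0 --y--> s0
s0 --y--> s0
s0 --x--> s0
s0 --x--> s0
s0 --x--> s0
s0 --x--> s0
s0 --y--> s0
End in state s0, which is an accepting state.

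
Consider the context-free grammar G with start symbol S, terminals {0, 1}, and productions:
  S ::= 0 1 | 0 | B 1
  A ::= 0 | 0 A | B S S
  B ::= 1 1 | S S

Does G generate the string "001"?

yes

S ⇒ B1 ⇒ SS1 ⇒ 0S1 ⇒ 001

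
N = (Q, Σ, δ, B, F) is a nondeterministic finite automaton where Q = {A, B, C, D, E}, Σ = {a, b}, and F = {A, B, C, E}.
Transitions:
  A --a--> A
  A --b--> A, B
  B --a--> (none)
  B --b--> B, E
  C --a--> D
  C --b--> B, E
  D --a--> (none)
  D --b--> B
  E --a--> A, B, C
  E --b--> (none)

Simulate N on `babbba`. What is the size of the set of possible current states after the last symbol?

3

Start: {B}
read b: {B, E}
read a: {A, B, C}
read b: {A, B, E}
read b: {A, B, E}
read b: {A, B, E}
read a: {A, B, C}
Final reachable set {A, B, C} has 3 states.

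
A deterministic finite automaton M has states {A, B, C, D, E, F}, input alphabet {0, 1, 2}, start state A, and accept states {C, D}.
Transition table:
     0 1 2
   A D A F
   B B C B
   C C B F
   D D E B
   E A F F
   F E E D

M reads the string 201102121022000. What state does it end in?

A --2--> F
F --0--> E
E --1--> F
F --1--> E
E --0--> A
A --2--> F
F --1--> E
E --2--> F
F --1--> E
E --0--> A
A --2--> F
F --2--> D
D --0--> D
D --0--> D
D --0--> D

D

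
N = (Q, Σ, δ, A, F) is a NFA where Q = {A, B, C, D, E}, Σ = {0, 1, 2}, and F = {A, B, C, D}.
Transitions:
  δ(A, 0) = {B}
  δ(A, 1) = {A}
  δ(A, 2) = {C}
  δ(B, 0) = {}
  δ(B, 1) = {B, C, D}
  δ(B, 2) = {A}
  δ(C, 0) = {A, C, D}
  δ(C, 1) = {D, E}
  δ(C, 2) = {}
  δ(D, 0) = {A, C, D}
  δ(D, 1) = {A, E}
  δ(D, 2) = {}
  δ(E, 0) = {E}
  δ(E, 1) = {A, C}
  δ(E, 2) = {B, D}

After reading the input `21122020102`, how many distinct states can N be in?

Start: {A}
read 2: {C}
read 1: {D, E}
read 1: {A, C, E}
read 2: {B, C, D}
read 2: {A}
read 0: {B}
read 2: {A}
read 0: {B}
read 1: {B, C, D}
read 0: {A, C, D}
read 2: {C}
Final reachable set {C} has 1 state.

1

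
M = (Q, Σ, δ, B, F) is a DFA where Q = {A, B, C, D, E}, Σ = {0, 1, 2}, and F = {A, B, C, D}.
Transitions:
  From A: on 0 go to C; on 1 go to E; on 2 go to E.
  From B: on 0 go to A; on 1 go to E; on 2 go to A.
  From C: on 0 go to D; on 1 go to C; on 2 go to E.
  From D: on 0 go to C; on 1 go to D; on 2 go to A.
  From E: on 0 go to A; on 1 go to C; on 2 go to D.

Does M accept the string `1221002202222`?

rejected

B --1--> E
E --2--> D
D --2--> A
A --1--> E
E --0--> A
A --0--> C
C --2--> E
E --2--> D
D --0--> C
C --2--> E
E --2--> D
D --2--> A
A --2--> E
End in state E, which is not an accepting state.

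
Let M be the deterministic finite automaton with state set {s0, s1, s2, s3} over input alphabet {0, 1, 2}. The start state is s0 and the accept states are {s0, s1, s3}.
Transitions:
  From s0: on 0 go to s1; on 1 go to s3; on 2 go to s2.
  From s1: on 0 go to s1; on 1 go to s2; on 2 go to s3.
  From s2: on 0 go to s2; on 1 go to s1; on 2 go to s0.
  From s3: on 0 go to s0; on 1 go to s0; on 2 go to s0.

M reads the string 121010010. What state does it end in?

s2

s0 --1--> s3
s3 --2--> s0
s0 --1--> s3
s3 --0--> s0
s0 --1--> s3
s3 --0--> s0
s0 --0--> s1
s1 --1--> s2
s2 --0--> s2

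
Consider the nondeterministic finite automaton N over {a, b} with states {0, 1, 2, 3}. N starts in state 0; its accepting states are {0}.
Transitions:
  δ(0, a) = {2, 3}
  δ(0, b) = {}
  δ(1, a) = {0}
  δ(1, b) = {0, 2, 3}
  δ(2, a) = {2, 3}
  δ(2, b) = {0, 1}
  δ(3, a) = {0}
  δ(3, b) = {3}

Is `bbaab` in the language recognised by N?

Start: {0}
read b: {}
The reachable set is empty and stays empty for the remaining 4 symbols.
Reachable ∩ accepting = {} — empty.

rejected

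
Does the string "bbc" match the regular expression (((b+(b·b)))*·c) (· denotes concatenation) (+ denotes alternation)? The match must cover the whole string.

Split as bb·c: ((b+(b·b)))* matches bb and c matches c.

yes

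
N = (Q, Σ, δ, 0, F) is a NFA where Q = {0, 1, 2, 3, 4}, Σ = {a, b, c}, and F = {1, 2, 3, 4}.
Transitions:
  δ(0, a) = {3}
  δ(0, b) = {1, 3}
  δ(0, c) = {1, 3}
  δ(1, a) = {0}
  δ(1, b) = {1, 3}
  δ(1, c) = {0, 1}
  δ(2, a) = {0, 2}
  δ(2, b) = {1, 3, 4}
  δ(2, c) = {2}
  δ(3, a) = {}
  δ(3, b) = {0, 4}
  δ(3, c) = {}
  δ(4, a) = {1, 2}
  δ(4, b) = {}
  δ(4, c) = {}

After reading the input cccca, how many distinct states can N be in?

Start: {0}
read c: {1, 3}
read c: {0, 1}
read c: {0, 1, 3}
read c: {0, 1, 3}
read a: {0, 3}
Final reachable set {0, 3} has 2 states.

2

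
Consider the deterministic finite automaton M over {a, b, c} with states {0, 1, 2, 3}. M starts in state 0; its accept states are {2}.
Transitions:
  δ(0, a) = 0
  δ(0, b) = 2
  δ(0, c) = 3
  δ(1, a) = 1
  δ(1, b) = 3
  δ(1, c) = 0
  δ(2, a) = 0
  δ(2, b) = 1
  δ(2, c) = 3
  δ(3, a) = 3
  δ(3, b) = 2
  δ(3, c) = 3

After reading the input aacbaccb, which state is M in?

0 --a--> 0
0 --a--> 0
0 --c--> 3
3 --b--> 2
2 --a--> 0
0 --c--> 3
3 --c--> 3
3 --b--> 2

2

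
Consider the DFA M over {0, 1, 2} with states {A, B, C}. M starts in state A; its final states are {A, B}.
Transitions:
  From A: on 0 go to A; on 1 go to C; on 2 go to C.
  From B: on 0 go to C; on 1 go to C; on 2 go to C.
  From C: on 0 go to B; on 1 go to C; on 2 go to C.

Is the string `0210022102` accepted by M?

A --0--> A
A --2--> C
C --1--> C
C --0--> B
B --0--> C
C --2--> C
C --2--> C
C --1--> C
C --0--> B
B --2--> C
End in state C, which is not an accepting state.

rejected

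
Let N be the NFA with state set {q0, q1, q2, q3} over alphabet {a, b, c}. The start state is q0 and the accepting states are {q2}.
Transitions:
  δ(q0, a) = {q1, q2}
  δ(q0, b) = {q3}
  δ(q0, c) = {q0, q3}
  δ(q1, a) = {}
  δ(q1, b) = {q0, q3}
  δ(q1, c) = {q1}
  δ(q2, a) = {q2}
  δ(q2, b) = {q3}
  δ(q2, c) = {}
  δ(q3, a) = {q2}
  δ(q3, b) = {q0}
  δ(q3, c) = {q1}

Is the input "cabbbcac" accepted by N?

rejected

Start: {q0}
read c: {q0, q3}
read a: {q1, q2}
read b: {q0, q3}
read b: {q0, q3}
read b: {q0, q3}
read c: {q0, q1, q3}
read a: {q1, q2}
read c: {q1}
Reachable ∩ accepting = {} — empty.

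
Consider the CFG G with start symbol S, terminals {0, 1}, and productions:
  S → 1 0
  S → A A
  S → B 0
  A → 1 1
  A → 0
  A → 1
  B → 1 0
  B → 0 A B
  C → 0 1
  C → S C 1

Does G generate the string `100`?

S ⇒ B0 ⇒ 100

yes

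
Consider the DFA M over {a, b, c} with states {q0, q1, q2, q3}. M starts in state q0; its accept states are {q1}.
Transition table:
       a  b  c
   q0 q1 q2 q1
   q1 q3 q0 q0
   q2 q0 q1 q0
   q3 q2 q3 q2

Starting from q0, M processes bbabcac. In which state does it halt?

q0 --b--> q2
q2 --b--> q1
q1 --a--> q3
q3 --b--> q3
q3 --c--> q2
q2 --a--> q0
q0 --c--> q1

q1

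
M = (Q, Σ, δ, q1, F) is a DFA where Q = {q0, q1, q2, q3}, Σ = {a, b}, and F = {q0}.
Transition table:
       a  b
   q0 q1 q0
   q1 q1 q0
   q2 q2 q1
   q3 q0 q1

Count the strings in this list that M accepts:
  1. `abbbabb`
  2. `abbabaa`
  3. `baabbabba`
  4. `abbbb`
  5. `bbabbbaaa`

`abbbabb`: accepted
`abbabaa`: rejected
`baabbabba`: rejected
`abbbb`: accepted
`bbabbbaaa`: rejected

2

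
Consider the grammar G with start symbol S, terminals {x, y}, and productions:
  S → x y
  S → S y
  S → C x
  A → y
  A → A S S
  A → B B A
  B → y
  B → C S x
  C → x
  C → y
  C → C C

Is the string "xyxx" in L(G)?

S ⇒ Cx ⇒ CCx ⇒ CCCx ⇒ xCCx ⇒ xyCx ⇒ xyxx

yes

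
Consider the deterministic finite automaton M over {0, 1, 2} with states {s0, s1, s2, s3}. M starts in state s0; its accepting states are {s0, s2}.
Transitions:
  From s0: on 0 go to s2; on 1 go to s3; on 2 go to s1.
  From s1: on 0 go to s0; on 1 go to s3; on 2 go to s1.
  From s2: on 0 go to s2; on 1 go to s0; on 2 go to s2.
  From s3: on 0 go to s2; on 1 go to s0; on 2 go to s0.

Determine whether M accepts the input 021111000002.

s0 --0--> s2
s2 --2--> s2
s2 --1--> s0
s0 --1--> s3
s3 --1--> s0
s0 --1--> s3
s3 --0--> s2
s2 --0--> s2
s2 --0--> s2
s2 --0--> s2
s2 --0--> s2
s2 --2--> s2
End in state s2, which is an accepting state.

accepted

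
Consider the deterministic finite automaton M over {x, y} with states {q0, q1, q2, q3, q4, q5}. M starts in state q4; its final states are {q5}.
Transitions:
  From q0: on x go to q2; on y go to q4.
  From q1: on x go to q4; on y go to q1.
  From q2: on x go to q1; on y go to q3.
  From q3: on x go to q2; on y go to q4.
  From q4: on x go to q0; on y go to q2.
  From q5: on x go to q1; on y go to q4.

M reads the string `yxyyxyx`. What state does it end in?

q4 --y--> q2
q2 --x--> q1
q1 --y--> q1
q1 --y--> q1
q1 --x--> q4
q4 --y--> q2
q2 --x--> q1

q1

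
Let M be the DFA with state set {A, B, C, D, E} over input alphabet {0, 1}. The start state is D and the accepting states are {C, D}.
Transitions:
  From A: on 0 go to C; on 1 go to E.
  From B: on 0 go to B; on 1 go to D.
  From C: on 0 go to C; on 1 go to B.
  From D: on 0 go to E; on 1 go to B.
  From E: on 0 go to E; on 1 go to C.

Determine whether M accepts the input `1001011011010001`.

accepted

D --1--> B
B --0--> B
B --0--> B
B --1--> D
D --0--> E
E --1--> C
C --1--> B
B --0--> B
B --1--> D
D --1--> B
B --0--> B
B --1--> D
D --0--> E
E --0--> E
E --0--> E
E --1--> C
End in state C, which is an accepting state.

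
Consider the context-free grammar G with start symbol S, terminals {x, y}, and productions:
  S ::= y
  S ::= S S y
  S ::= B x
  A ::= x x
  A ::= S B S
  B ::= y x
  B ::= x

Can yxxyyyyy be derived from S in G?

S ⇒ SSy ⇒ SSySy ⇒ ySySy ⇒ yBxySy ⇒ yxxySy ⇒ yxxySSyy ⇒ yxxyySyy ⇒ yxxyyyyy

yes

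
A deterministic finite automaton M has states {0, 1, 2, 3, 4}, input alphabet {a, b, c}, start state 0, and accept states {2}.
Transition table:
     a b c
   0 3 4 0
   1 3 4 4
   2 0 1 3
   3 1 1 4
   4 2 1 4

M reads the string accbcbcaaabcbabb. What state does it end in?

4

0 --a--> 3
3 --c--> 4
4 --c--> 4
4 --b--> 1
1 --c--> 4
4 --b--> 1
1 --c--> 4
4 --a--> 2
2 --a--> 0
0 --a--> 3
3 --b--> 1
1 --c--> 4
4 --b--> 1
1 --a--> 3
3 --b--> 1
1 --b--> 4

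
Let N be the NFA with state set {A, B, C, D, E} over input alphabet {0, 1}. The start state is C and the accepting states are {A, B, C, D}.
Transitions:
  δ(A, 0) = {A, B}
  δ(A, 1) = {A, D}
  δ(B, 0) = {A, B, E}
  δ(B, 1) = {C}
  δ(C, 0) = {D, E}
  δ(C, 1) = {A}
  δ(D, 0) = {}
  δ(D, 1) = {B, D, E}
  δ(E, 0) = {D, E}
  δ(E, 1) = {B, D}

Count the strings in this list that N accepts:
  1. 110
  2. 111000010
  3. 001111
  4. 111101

110: accepted
111000010: accepted
001111: accepted
111101: accepted

4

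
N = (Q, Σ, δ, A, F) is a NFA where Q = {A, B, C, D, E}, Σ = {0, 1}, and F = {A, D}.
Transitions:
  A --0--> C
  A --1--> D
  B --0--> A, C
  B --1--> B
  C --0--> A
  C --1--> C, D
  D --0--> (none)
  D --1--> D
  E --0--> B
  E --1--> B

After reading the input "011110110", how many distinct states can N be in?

0

Start: {A}
read 0: {C}
read 1: {C, D}
read 1: {C, D}
read 1: {C, D}
read 1: {C, D}
read 0: {A}
read 1: {D}
read 1: {D}
read 0: {}
Final reachable set {} has 0 states.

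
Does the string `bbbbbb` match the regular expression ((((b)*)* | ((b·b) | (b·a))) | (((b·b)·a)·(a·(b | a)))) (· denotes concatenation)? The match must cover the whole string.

yes

The left alternative (((b)*)*|((b·b)|(b·a))) matches bbbbbb.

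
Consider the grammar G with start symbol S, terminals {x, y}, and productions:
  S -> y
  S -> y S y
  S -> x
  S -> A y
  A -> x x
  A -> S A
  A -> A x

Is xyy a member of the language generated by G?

no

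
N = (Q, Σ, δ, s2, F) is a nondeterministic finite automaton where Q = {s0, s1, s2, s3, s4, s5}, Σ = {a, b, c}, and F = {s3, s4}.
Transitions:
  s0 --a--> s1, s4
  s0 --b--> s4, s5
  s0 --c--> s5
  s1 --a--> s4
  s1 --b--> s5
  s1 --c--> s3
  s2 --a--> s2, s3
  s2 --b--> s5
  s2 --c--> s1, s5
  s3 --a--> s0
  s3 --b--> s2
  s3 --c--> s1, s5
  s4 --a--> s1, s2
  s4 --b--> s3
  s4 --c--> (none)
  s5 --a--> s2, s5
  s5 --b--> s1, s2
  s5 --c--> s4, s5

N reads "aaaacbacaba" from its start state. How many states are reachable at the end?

5

Start: {s2}
read a: {s2, s3}
read a: {s0, s2, s3}
read a: {s0, s1, s2, s3, s4}
read a: {s0, s1, s2, s3, s4}
read c: {s1, s3, s5}
read b: {s1, s2, s5}
read a: {s2, s3, s4, s5}
read c: {s1, s4, s5}
read a: {s1, s2, s4, s5}
read b: {s1, s2, s3, s5}
read a: {s0, s2, s3, s4, s5}
Final reachable set {s0, s2, s3, s4, s5} has 5 states.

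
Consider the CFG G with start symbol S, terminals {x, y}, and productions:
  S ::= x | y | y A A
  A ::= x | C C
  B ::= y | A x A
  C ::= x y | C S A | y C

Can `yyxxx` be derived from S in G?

no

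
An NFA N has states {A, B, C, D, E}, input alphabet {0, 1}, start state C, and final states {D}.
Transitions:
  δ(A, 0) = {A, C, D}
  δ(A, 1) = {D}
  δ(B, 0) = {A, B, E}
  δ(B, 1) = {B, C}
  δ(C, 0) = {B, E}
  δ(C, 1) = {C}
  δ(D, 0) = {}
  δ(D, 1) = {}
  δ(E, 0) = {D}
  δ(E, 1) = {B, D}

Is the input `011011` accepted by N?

Start: {C}
read 0: {B, E}
read 1: {B, C, D}
read 1: {B, C}
read 0: {A, B, E}
read 1: {B, C, D}
read 1: {B, C}
Reachable ∩ accepting = {} — empty.

rejected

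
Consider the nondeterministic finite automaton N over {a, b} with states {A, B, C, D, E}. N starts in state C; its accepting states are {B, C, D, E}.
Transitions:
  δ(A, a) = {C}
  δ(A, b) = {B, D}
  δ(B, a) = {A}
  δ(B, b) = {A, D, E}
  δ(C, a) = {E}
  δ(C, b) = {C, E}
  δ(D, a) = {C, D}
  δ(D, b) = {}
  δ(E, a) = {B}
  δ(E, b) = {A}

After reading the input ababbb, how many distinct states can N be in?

5

Start: {C}
read a: {E}
read b: {A}
read a: {C}
read b: {C, E}
read b: {A, C, E}
read b: {A, B, C, D, E}
Final reachable set {A, B, C, D, E} has 5 states.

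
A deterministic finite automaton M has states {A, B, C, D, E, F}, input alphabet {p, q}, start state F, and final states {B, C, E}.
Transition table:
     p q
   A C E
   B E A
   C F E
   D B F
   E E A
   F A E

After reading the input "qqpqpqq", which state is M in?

F --q--> E
E --q--> A
A --p--> C
C --q--> E
E --p--> E
E --q--> A
A --q--> E

E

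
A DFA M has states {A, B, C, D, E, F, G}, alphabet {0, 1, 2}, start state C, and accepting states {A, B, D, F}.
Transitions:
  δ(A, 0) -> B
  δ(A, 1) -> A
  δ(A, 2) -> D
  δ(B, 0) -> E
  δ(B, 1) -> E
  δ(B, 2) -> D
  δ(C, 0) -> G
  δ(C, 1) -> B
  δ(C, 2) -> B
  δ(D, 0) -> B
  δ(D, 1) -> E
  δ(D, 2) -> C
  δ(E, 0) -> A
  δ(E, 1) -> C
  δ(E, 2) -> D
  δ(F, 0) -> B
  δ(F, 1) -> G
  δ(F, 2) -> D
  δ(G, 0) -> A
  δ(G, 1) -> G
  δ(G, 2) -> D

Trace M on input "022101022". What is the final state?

C --0--> G
G --2--> D
D --2--> C
C --1--> B
B --0--> E
E --1--> C
C --0--> G
G --2--> D
D --2--> C

C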